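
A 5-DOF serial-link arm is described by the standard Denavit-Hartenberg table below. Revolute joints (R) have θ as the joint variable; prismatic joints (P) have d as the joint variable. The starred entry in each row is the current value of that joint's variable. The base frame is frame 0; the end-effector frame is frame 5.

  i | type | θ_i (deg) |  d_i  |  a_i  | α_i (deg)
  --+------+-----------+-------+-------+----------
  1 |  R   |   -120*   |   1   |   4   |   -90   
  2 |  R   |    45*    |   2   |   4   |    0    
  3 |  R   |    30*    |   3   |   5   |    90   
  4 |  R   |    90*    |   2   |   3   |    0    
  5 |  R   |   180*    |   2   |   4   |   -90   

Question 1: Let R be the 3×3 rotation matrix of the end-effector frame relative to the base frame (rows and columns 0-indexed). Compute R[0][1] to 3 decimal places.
0.483

End-effector y-axis (col 1 of R) = (0.4830,0.8365,-0.2588)
R[0][1] = 0.4830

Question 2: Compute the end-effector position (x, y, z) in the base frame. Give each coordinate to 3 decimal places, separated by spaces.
-2.529 -12.380 -5.623

after link 1: o_1 = (-2.0000, -3.4641, 1.0000)
after link 2: o_2 = (-1.6822, -6.9136, -1.8284)
after link 3: o_3 = (0.2689, -9.5343, -6.6581)
after link 4: o_4 = (1.9010, -12.7073, -6.1404)
after link 5: o_5 = (-2.5290, -12.3804, -5.6228)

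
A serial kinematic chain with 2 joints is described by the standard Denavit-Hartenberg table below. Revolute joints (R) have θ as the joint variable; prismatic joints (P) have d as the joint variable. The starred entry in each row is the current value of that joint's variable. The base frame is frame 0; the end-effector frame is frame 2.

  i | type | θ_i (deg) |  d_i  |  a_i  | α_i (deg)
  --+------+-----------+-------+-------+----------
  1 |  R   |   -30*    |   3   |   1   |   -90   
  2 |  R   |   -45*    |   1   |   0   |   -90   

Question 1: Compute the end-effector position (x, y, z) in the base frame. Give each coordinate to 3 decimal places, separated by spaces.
after link 1: o_1 = (0.8660, -0.5000, 3.0000)
after link 2: o_2 = (1.3660, 0.3660, 3.0000)

1.366 0.366 3.000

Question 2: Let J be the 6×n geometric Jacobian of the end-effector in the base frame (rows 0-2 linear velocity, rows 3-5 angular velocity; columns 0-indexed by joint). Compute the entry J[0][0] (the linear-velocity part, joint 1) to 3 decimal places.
axis z_0 = ẑ; lever o_n−o_0 = (1.3660,0.3660,3.0000)
cross product → J_v[:, 0] = (-0.3660,1.3660,0.0000)
J_ω[:, 0] = z_0
entry J[0][0] = -0.3660

-0.366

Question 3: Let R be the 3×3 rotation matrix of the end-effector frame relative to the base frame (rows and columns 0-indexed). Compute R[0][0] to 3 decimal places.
End-effector x-axis (col 0 of R) = (0.6124,-0.3536,0.7071)
R[0][0] = 0.6124

0.612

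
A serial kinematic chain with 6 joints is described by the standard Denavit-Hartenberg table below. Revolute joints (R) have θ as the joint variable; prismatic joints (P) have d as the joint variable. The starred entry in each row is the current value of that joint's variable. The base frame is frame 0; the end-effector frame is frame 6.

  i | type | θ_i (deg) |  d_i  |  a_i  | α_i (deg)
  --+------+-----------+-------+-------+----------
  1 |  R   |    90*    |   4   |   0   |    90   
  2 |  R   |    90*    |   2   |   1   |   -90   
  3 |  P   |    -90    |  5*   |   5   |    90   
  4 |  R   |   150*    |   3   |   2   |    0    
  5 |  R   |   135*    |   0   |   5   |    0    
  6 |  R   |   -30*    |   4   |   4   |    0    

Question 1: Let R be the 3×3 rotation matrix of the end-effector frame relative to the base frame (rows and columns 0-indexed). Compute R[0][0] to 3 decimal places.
End-effector x-axis (col 0 of R) = (-0.2588,0.9659,-0.0000)
R[0][0] = -0.2588

-0.259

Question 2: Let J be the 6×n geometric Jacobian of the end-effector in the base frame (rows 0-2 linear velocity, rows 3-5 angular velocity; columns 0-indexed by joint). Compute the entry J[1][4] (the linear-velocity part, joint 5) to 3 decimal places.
axis z_4 = (0.0000,-0.0000,-1.0000); lever o_n−o_4 = (0.2588,8.6933,-4.0000)
cross product → J_v[:, 4] = (8.6933,-0.2588,0.0000)
J_ω[:, 4] = z_4
entry J[1][4] = -0.2588

-0.259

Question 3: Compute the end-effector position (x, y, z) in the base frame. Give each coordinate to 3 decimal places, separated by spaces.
5.527 2.693 -2.000

after link 1: o_1 = (0.0000, 0.0000, 4.0000)
after link 2: o_2 = (2.0000, -0.0000, 5.0000)
after link 3: o_3 = (7.0000, -5.0000, 5.0000)
after link 4: o_4 = (5.2679, -6.0000, 2.0000)
after link 5: o_5 = (6.5620, -1.1704, 2.0000)
after link 6: o_6 = (5.5268, 2.6933, -2.0000)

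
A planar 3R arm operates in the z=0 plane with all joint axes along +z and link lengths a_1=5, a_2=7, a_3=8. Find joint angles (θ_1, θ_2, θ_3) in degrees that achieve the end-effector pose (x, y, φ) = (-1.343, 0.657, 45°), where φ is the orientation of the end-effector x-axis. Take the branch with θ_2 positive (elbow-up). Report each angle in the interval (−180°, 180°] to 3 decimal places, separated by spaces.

161.073 90.003 153.924

wrist centre = target − a_3·(cos φ, sin φ) = (-6.9999, -4.9999)
cos θ_2 = (73.9965−5²−7²)/(2·5·7) = -0.0000; θ_2 = 90.0029° (elbow-up)
β = atan2(-4.9999,-6.9999) = -144.4625°; ψ = atan2(7.0000,4.9997) = 54.4642°
θ_1 = β − ψ = -198.9268°
θ_3 = φ − θ_1 − θ_2 = 153.9239° (wrapped to (-180°,180°])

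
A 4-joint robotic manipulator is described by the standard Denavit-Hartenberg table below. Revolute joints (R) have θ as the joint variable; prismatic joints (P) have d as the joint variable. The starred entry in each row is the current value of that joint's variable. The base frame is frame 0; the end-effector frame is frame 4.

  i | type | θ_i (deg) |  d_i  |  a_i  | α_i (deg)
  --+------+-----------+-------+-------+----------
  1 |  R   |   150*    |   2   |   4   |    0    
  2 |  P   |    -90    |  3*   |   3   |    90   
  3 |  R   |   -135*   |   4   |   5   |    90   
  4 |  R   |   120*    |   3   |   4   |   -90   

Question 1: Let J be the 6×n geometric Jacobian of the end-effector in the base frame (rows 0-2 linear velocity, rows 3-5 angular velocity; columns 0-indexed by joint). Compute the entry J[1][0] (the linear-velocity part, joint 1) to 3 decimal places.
2.379

axis z_0 = ẑ; lever o_n−o_0 = (2.3787,-2.8082,5.0000)
cross product → J_v[:, 0] = (2.8082,2.3787,-0.0000)
J_ω[:, 0] = z_0
entry J[1][0] = 2.3787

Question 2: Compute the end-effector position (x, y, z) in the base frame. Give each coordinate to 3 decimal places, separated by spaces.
after link 1: o_1 = (-3.4641, 2.0000, 2.0000)
after link 2: o_2 = (-1.9641, 4.5981, 5.0000)
after link 3: o_3 = (-0.2678, -0.4638, 1.4645)
after link 4: o_4 = (2.3787, -2.8082, 5.0000)

2.379 -2.808 5.000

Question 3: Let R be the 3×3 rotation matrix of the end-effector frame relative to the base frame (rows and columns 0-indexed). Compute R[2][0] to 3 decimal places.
End-effector x-axis (col 0 of R) = (0.9268,-0.1268,0.3536)
R[2][0] = 0.3536

0.354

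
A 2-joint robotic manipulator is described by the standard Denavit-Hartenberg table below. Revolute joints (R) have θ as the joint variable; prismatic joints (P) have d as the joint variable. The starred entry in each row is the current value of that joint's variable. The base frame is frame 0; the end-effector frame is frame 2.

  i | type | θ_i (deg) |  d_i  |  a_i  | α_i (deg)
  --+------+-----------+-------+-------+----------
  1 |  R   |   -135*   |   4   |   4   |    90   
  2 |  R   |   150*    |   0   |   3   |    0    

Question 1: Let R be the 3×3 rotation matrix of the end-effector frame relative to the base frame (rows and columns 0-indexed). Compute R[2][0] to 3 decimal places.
End-effector x-axis (col 0 of R) = (0.6124,0.6124,0.5000)
R[2][0] = 0.5000

0.500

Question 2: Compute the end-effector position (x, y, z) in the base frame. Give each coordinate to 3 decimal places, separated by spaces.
-0.991 -0.991 5.500

after link 1: o_1 = (-2.8284, -2.8284, 4.0000)
after link 2: o_2 = (-0.9913, -0.9913, 5.5000)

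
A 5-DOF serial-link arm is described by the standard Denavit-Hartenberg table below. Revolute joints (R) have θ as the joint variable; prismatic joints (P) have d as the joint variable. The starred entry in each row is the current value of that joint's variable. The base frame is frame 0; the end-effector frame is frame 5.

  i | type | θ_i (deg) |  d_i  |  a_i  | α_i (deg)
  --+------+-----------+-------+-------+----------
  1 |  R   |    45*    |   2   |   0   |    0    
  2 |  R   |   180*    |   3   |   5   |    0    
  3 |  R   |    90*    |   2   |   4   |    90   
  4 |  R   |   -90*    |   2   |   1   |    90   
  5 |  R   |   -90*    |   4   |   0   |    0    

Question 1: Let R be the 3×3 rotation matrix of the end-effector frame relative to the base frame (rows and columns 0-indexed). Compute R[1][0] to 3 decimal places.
End-effector x-axis (col 0 of R) = (0.7071,0.7071,-0.0000)
R[1][0] = 0.7071

0.707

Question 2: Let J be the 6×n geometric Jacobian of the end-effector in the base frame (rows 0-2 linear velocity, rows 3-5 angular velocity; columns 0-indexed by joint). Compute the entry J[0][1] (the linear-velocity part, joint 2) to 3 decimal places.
4.950

axis z_1 = (0.0000,0.0000,1.0000); lever o_n−o_1 = (-4.9497,-4.9497,4.0000)
cross product → J_v[:, 1] = (4.9497,-4.9497,0.0000)
J_ω[:, 1] = z_1
entry J[0][1] = 4.9497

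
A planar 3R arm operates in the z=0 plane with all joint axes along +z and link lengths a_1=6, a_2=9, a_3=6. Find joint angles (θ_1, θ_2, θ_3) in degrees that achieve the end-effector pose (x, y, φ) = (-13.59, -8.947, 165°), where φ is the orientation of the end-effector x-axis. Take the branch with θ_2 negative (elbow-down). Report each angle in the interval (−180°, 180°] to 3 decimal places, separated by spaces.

wrist centre = target − a_3·(cos φ, sin φ) = (-7.7944, -10.4999)
cos θ_2 = (171.0016−6²−9²)/(2·6·9) = 0.5000; θ_2 = -59.9990° (elbow-down)
β = atan2(-10.4999,-7.7944) = -126.5878°; ψ = atan2(-7.7942,10.5001) = -36.5862°
θ_1 = β − ψ = -90.0016°
θ_3 = φ − θ_1 − θ_2 = -44.9994° (wrapped to (-180°,180°])

-90.002 -59.999 -44.999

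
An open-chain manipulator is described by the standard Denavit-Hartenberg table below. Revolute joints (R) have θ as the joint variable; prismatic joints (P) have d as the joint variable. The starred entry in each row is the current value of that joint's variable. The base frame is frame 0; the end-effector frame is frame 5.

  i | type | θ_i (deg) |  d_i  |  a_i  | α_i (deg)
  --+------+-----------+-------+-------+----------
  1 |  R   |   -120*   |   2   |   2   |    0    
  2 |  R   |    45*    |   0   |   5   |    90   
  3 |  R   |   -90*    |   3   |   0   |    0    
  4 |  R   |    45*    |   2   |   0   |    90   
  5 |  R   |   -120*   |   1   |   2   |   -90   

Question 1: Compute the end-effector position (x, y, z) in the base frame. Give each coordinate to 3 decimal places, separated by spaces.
-3.229 -6.041 2.000

after link 1: o_1 = (-1.0000, -1.7321, 2.0000)
after link 2: o_2 = (0.2941, -6.5617, 2.0000)
after link 3: o_3 = (-2.6037, -7.3381, 2.0000)
after link 4: o_4 = (-4.5355, -7.8558, 2.0000)
after link 5: o_5 = (-3.2285, -6.0415, 2.0000)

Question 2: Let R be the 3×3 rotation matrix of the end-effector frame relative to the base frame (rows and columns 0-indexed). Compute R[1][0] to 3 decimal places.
0.566

End-effector x-axis (col 0 of R) = (0.7450,0.5657,0.3536)
R[1][0] = 0.5657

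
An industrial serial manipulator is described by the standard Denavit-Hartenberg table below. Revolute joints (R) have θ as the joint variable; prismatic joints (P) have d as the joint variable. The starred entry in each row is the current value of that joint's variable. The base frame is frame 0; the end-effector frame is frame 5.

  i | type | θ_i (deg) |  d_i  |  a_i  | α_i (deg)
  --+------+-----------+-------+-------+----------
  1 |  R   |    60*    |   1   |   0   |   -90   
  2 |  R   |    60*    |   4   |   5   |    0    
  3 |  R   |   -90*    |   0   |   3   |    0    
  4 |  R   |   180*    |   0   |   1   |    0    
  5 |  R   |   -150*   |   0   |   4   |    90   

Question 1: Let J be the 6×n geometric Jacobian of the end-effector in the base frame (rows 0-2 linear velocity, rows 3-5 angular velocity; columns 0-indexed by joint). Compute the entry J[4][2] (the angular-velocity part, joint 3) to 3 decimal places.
axis z_2 = (-0.8660,0.5000,0.0000); lever o_n−o_2 = (2.8660,4.9641,1.0000)
cross product → J_v[:, 2] = (0.5000,0.8660,-5.7321)
J_ω[:, 2] = z_2
entry J[4][2] = 0.5000

0.500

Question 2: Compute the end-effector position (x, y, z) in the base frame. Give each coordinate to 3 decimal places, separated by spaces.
after link 1: o_1 = (0.0000, 0.0000, 1.0000)
after link 2: o_2 = (-2.2141, 4.1651, -3.3301)
after link 3: o_3 = (-0.9151, 6.4151, -1.8301)
after link 4: o_4 = (-1.3481, 5.6651, -2.3301)
after link 5: o_5 = (0.6519, 9.1292, -2.3301)

0.652 9.129 -2.330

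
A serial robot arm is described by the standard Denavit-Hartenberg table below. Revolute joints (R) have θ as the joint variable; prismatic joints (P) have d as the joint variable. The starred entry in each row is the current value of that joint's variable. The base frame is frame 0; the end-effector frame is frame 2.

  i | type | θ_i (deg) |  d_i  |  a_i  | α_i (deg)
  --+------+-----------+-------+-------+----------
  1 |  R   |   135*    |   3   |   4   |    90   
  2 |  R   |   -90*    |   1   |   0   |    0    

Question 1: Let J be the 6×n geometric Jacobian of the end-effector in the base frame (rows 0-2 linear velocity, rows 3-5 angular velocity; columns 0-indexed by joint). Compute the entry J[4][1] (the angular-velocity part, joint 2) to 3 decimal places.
axis z_1 = (0.7071,0.7071,0.0000); lever o_n−o_1 = (0.7071,0.7071,0.0000)
cross product → J_v[:, 1] = (-0.0000,0.0000,0.0000)
J_ω[:, 1] = z_1
entry J[4][1] = 0.7071

0.707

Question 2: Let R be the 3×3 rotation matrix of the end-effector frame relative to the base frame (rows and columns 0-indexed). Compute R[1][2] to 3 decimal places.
End-effector z-axis (col 2 of R) = (0.7071,0.7071,0.0000)
R[1][2] = 0.7071

0.707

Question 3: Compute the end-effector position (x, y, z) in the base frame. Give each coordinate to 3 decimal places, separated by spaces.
after link 1: o_1 = (-2.8284, 2.8284, 3.0000)
after link 2: o_2 = (-2.1213, 3.5355, 3.0000)

-2.121 3.536 3.000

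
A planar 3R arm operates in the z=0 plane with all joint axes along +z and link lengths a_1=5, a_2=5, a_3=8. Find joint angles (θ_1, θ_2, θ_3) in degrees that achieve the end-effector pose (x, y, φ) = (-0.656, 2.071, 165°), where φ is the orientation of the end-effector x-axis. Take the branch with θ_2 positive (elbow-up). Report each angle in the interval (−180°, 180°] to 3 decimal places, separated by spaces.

-44.994 89.995 119.999

wrist centre = target − a_3·(cos φ, sin φ) = (7.0714, 0.0004)
cos θ_2 = (50.0048−5²−5²)/(2·5·5) = 0.0001; θ_2 = 89.9945° (elbow-up)
β = atan2(0.0004,7.0714) = 0.0036°; ψ = atan2(5.0000,5.0005) = 44.9973°
θ_1 = β − ψ = -44.9936°
θ_3 = φ − θ_1 − θ_2 = 119.9991° (wrapped to (-180°,180°])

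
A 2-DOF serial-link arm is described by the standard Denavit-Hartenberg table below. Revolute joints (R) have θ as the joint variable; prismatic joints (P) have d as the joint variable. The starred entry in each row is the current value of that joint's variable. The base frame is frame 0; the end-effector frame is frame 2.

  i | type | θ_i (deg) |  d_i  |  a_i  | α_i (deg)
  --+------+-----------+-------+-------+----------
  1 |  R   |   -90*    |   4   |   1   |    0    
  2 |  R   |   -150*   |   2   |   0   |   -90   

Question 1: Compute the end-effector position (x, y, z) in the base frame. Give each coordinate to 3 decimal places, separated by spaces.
0.000 -1.000 6.000

after link 1: o_1 = (0.0000, -1.0000, 4.0000)
after link 2: o_2 = (0.0000, -1.0000, 6.0000)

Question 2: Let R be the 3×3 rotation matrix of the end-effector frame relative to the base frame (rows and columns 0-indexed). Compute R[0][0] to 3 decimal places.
End-effector x-axis (col 0 of R) = (-0.5000,0.8660,0.0000)
R[0][0] = -0.5000

-0.500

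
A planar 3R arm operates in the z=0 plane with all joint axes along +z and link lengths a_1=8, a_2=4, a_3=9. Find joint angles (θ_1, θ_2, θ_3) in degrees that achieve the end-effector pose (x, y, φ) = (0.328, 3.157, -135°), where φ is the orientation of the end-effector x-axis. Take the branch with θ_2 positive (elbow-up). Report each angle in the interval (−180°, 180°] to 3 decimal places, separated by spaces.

wrist centre = target − a_3·(cos φ, sin φ) = (6.6920, 9.5210)
cos θ_2 = (135.4310−8²−4²)/(2·8·4) = 0.8661; θ_2 = 29.9903° (elbow-up)
β = atan2(9.5210,6.6920) = 54.8979°; ψ = atan2(1.9994,11.4644) = 9.8930°
θ_1 = β − ψ = 45.0050°
θ_3 = φ − θ_1 − θ_2 = 150.0047° (wrapped to (-180°,180°])

45.005 29.990 150.005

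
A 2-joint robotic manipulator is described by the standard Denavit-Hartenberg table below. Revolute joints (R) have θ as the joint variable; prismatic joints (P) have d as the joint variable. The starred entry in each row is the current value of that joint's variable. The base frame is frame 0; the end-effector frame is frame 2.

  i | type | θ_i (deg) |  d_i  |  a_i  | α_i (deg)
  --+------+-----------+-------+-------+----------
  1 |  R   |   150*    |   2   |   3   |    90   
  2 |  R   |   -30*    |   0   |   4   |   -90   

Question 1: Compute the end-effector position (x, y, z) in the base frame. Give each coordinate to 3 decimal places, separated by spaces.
-5.598 3.232 0.000

after link 1: o_1 = (-2.5981, 1.5000, 2.0000)
after link 2: o_2 = (-5.5981, 3.2321, 0.0000)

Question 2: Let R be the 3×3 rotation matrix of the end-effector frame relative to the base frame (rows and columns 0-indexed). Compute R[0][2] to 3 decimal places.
End-effector z-axis (col 2 of R) = (-0.4330,0.2500,0.8660)
R[0][2] = -0.4330

-0.433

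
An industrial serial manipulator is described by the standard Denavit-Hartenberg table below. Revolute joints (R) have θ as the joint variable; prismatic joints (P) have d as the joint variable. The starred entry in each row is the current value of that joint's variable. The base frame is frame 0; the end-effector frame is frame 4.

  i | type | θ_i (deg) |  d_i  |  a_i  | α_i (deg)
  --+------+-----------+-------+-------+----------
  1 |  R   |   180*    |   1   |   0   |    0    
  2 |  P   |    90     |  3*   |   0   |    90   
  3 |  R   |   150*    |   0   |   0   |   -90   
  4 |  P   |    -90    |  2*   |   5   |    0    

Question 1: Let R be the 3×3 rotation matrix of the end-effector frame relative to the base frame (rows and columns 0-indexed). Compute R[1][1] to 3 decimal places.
0.866

End-effector y-axis (col 1 of R) = (0.0000,0.8660,0.5000)
R[1][1] = 0.8660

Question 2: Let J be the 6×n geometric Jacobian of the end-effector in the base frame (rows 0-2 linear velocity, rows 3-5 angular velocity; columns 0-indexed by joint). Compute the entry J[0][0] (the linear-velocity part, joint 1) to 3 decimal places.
-1.000

axis z_0 = ẑ; lever o_n−o_0 = (-5.0000,1.0000,2.2679)
cross product → J_v[:, 0] = (-1.0000,-5.0000,0.0000)
J_ω[:, 0] = z_0
entry J[0][0] = -1.0000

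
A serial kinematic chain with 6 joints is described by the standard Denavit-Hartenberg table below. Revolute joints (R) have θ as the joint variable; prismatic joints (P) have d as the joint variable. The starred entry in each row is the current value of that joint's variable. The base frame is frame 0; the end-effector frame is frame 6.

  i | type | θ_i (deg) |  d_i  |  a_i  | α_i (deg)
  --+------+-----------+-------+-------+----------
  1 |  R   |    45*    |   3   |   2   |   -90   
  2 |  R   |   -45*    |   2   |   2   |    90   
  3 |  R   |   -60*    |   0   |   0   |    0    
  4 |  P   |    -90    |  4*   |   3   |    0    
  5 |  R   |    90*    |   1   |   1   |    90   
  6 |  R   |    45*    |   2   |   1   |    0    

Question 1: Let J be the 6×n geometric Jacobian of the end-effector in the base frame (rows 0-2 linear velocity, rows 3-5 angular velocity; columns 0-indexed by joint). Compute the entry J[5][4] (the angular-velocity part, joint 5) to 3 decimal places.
axis z_4 = (-0.5000,-0.5000,0.7071); lever o_n−o_4 = (0.4597,-3.0453,0.5859)
cross product → J_v[:, 4] = (1.8604,0.6180,1.7525)
J_ω[:, 4] = z_4
entry J[5][4] = 0.7071

0.707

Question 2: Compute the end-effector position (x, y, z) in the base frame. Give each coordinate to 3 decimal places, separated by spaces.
after link 1: o_1 = (1.4142, 1.4142, 3.0000)
after link 2: o_2 = (1.0000, 3.8284, 4.4142)
after link 3: o_3 = (1.0000, 3.8284, 4.4142)
after link 4: o_4 = (-1.2384, -0.5313, 5.4055)
after link 5: o_5 = (-0.8760, -1.3936, 6.4662)
after link 6: o_6 = (-0.7787, -3.5766, 5.9914)

-0.779 -3.577 5.991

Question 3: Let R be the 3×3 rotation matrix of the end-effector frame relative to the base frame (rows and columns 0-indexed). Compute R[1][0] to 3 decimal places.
End-effector x-axis (col 0 of R) = (0.2562,-0.6098,0.7500)
R[1][0] = -0.6098

-0.610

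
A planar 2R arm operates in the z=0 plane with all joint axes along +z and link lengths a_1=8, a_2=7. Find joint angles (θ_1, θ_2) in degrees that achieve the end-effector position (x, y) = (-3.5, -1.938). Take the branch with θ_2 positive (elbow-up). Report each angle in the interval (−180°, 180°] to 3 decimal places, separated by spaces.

cos θ_2 = (16.0058−8²−7²)/(2·8·7) = -0.8660; θ_2 = 149.9993° (elbow-up)
β = atan2(-1.9380,-3.5000) = -151.0261°; ψ = atan2(3.5001,1.9379) = 61.0283°
θ_1 = β − ψ = -212.0544°

147.946 149.999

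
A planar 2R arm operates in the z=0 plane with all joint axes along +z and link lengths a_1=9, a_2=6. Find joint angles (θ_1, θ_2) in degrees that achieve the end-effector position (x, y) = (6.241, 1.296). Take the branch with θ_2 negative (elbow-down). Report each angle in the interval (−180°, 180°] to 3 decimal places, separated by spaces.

cos θ_2 = (40.6297−9²−6²)/(2·9·6) = -0.7071; θ_2 = -135.0021° (elbow-down)
β = atan2(1.2960,6.2410) = 11.7313°; ψ = atan2(-4.2425,4.7572) = -41.7267°
θ_1 = β − ψ = 53.4579°

53.458 -135.002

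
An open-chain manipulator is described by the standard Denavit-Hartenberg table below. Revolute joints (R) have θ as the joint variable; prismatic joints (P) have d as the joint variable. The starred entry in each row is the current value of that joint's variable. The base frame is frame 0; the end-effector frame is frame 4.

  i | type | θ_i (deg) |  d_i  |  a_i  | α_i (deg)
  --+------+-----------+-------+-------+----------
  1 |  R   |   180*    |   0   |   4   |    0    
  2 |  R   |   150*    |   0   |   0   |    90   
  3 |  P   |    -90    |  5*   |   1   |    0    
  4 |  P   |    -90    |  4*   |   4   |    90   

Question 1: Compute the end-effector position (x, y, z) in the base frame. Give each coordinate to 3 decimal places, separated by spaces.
-11.964 -5.794 -1.000

after link 1: o_1 = (-4.0000, 0.0000, 0.0000)
after link 2: o_2 = (-4.0000, 0.0000, 0.0000)
after link 3: o_3 = (-6.5000, -4.3301, -1.0000)
after link 4: o_4 = (-11.9641, -5.7942, -1.0000)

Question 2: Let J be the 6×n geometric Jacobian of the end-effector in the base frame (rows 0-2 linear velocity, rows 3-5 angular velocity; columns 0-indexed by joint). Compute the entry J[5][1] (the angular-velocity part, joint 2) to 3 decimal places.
axis z_1 = (0.0000,0.0000,1.0000); lever o_n−o_1 = (-7.9641,-5.7942,-1.0000)
cross product → J_v[:, 1] = (5.7942,-7.9641,0.0000)
J_ω[:, 1] = z_1
entry J[5][1] = 1.0000

1.000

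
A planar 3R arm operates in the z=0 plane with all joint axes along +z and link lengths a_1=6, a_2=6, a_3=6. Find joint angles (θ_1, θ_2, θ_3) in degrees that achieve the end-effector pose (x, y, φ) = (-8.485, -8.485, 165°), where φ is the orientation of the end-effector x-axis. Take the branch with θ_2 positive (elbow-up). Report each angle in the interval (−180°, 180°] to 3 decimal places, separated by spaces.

-135.002 60.007 -120.004

wrist centre = target − a_3·(cos φ, sin φ) = (-2.6894, -10.0379)
cos θ_2 = (107.9928−6²−6²)/(2·6·6) = 0.4999; θ_2 = 60.0066° (elbow-up)
β = atan2(-10.0379,-2.6894) = -104.9989°; ψ = atan2(5.1965,8.9994) = 30.0033°
θ_1 = β − ψ = -135.0022°
θ_3 = φ − θ_1 − θ_2 = -120.0044° (wrapped to (-180°,180°])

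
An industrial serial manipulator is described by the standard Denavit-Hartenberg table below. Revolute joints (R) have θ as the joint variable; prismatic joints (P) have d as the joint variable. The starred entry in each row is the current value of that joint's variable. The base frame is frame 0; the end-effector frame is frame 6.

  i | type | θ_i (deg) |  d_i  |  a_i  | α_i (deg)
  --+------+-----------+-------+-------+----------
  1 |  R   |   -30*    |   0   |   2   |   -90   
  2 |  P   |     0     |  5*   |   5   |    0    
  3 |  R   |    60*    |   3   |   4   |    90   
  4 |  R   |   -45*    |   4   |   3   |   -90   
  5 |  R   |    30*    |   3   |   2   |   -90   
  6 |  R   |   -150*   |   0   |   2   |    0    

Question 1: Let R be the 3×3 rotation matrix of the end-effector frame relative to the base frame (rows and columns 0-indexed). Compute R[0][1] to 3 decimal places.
0.363

End-effector y-axis (col 1 of R) = (0.3633,0.1438,-0.9205)
R[0][1] = 0.3633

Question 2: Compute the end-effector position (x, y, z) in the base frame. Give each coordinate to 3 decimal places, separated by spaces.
17.180 -0.054 -5.960

after link 1: o_1 = (1.7321, -1.0000, 0.0000)
after link 2: o_2 = (8.5622, 0.8301, 0.0000)
after link 3: o_3 = (11.7942, 2.4282, -3.4641)
after link 4: o_4 = (14.6521, -1.6713, -3.3012)
after link 5: o_5 = (15.7993, -1.2983, -6.6990)
after link 6: o_6 = (17.1796, -0.0540, -5.9598)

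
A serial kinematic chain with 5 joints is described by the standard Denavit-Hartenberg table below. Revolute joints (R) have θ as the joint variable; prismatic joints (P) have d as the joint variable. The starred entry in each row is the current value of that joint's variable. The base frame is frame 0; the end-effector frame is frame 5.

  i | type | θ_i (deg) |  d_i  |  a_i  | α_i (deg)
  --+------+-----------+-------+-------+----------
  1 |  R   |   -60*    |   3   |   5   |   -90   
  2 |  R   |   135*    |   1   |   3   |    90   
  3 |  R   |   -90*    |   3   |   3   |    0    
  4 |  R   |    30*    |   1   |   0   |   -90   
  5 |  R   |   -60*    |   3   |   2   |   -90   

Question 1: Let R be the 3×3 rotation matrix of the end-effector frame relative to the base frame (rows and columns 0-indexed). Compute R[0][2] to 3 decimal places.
End-effector z-axis (col 2 of R) = (-0.9794,0.1964,0.0474)
R[0][2] = -0.9794

-0.979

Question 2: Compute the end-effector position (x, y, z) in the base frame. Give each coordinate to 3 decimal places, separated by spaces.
1.188 -4.789 -5.365

after link 1: o_1 = (2.5000, -4.3301, 3.0000)
after link 2: o_2 = (2.3054, -1.9930, 0.8787)
after link 3: o_3 = (0.7679, -5.3301, -1.2426)
after link 4: o_4 = (1.1215, -5.9425, -1.9497)
after link 5: o_5 = (1.1876, -4.7890, -5.3652)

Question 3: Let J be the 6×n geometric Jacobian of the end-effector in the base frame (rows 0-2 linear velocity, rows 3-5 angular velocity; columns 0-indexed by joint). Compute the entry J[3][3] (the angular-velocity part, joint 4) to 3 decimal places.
axis z_3 = (0.3536,-0.6124,-0.7071); lever o_n−o_3 = (0.4196,0.5411,-4.1225)
cross product → J_v[:, 3] = (2.9072,1.1608,0.4483)
J_ω[:, 3] = z_3
entry J[3][3] = 0.3536

0.354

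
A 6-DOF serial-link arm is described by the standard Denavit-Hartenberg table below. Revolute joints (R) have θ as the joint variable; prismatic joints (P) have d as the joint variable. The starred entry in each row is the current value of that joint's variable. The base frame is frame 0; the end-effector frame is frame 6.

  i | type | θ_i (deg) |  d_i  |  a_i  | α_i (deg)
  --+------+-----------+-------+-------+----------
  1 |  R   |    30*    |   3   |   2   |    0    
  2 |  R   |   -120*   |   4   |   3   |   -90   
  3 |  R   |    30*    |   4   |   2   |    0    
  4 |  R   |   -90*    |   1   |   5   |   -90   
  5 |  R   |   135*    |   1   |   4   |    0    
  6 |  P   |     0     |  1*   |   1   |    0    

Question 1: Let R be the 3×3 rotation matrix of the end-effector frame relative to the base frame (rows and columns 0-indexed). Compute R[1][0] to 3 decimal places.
0.354

End-effector x-axis (col 0 of R) = (-0.7071,0.3536,-0.6124)
R[1][0] = 0.3536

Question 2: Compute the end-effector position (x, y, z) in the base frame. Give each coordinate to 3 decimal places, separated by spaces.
3.197 -6.196 6.268

after link 1: o_1 = (1.7321, 1.0000, 3.0000)
after link 2: o_2 = (1.7321, -2.0000, 7.0000)
after link 3: o_3 = (5.7321, -3.7321, 6.0000)
after link 4: o_4 = (6.7321, -6.2321, 10.3301)
after link 5: o_5 = (3.9036, -5.6839, 7.3806)
after link 6: o_6 = (3.1965, -6.1963, 6.2683)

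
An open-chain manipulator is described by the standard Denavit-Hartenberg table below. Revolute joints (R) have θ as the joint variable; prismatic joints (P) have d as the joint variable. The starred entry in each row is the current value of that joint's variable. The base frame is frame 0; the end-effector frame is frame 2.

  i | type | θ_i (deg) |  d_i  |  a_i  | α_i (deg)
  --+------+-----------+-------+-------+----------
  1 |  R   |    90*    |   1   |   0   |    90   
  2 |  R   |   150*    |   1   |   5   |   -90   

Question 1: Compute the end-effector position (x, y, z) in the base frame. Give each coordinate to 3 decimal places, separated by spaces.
1.000 -4.330 3.500

after link 1: o_1 = (0.0000, 0.0000, 1.0000)
after link 2: o_2 = (1.0000, -4.3301, 3.5000)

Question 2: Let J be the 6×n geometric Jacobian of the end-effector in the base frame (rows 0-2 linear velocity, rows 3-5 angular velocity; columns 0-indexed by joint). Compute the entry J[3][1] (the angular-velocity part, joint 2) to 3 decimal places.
1.000

axis z_1 = (1.0000,-0.0000,0.0000); lever o_n−o_1 = (1.0000,-4.3301,2.5000)
cross product → J_v[:, 1] = (0.0000,-2.5000,-4.3301)
J_ω[:, 1] = z_1
entry J[3][1] = 1.0000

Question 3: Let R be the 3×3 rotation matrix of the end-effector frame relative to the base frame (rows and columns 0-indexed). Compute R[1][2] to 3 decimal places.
-0.500

End-effector z-axis (col 2 of R) = (0.0000,-0.5000,-0.8660)
R[1][2] = -0.5000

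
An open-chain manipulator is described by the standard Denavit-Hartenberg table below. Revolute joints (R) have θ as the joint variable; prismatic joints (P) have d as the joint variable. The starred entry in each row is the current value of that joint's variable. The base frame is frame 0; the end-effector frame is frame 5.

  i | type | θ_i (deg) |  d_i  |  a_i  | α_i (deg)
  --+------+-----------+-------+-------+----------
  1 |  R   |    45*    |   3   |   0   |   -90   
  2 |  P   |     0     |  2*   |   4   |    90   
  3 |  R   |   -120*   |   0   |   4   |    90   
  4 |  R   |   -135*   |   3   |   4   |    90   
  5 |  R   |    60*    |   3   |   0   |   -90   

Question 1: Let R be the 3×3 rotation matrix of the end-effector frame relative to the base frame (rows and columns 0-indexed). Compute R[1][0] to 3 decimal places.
0.117

End-effector x-axis (col 0 of R) = (-0.9280,0.1174,-0.3536)
R[1][0] = 0.1174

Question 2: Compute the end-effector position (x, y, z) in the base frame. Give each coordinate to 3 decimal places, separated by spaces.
after link 1: o_1 = (0.0000, 0.0000, 3.0000)
after link 2: o_2 = (1.4142, 4.2426, 3.0000)
after link 3: o_3 = (2.4495, 0.3789, 3.0000)
after link 4: o_4 = (-1.1803, 2.3345, 0.1716)
after link 5: o_5 = (-1.7294, 4.3836, 2.2929)

-1.729 4.384 2.293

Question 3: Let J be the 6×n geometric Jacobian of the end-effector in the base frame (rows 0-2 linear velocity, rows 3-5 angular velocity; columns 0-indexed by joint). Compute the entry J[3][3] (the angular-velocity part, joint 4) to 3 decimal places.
axis z_3 = (-0.9659,-0.2588,0.0000); lever o_n−o_3 = (-4.1789,4.0046,-0.7071)
cross product → J_v[:, 3] = (0.1830,-0.6830,-4.9497)
J_ω[:, 3] = z_3
entry J[3][3] = -0.9659

-0.966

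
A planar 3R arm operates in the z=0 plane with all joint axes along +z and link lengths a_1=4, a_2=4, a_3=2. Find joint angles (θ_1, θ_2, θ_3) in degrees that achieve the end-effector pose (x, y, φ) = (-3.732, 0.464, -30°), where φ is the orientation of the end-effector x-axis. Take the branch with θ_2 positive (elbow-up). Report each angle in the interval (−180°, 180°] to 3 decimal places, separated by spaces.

120.000 90.002 119.998

wrist centre = target − a_3·(cos φ, sin φ) = (-5.4641, 1.4640)
cos θ_2 = (31.9991−4²−4²)/(2·4·4) = -0.0000; θ_2 = 90.0015° (elbow-up)
β = atan2(1.4640,-5.4641) = 165.0009°; ψ = atan2(4.0000,3.9999) = 45.0008°
θ_1 = β − ψ = 120.0001°
θ_3 = φ − θ_1 − θ_2 = 119.9984° (wrapped to (-180°,180°])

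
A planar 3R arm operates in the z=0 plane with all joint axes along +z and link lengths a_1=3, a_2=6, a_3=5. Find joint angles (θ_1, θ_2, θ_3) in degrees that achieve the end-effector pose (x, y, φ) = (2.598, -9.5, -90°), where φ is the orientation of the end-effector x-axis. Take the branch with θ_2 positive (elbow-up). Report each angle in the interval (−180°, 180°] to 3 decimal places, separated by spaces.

-150.001 120.001 -59.999

wrist centre = target − a_3·(cos φ, sin φ) = (2.5980, -4.5000)
cos θ_2 = (26.9996−3²−6²)/(2·3·6) = -0.5000; θ_2 = 120.0007° (elbow-up)
β = atan2(-4.5000,2.5980) = -60.0007°; ψ = atan2(5.1961,-0.0001) = 90.0007°
θ_1 = β − ψ = -150.0015°
θ_3 = φ − θ_1 − θ_2 = -59.9993° (wrapped to (-180°,180°])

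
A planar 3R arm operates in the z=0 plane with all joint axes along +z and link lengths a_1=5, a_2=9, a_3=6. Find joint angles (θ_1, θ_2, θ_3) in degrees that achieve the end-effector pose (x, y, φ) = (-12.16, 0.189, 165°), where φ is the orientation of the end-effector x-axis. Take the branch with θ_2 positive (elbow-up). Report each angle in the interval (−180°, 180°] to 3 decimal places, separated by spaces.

90.005 134.995 -60.000

wrist centre = target − a_3·(cos φ, sin φ) = (-6.3644, -1.3639)
cos θ_2 = (42.3664−5²−9²)/(2·5·9) = -0.7070; θ_2 = 134.9946° (elbow-up)
β = atan2(-1.3639,-6.3644) = -167.9043°; ψ = atan2(6.3646,-1.3634) = 102.0906°
θ_1 = β − ψ = -269.9950°
θ_3 = φ − θ_1 − θ_2 = -59.9996° (wrapped to (-180°,180°])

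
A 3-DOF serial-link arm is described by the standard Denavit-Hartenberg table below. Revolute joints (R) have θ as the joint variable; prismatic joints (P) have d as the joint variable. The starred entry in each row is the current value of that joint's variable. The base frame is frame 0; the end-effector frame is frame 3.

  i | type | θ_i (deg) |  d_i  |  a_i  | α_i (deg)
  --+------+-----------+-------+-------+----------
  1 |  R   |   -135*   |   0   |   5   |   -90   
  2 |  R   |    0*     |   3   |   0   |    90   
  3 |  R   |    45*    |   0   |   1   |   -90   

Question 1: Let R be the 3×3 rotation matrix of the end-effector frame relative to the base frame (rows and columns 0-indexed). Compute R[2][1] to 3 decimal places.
-1.000

End-effector y-axis (col 1 of R) = (0.0000,0.0000,-1.0000)
R[2][1] = -1.0000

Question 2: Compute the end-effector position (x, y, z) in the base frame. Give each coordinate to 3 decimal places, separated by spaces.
-1.414 -6.657 0.000

after link 1: o_1 = (-3.5355, -3.5355, 0.0000)
after link 2: o_2 = (-1.4142, -5.6569, 0.0000)
after link 3: o_3 = (-1.4142, -6.6569, 0.0000)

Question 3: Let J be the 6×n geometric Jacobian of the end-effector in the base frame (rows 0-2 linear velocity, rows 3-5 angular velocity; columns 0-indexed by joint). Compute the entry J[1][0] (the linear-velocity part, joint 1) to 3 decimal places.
axis z_0 = ẑ; lever o_n−o_0 = (-1.4142,-6.6569,0.0000)
cross product → J_v[:, 0] = (6.6569,-1.4142,0.0000)
J_ω[:, 0] = z_0
entry J[1][0] = -1.4142

-1.414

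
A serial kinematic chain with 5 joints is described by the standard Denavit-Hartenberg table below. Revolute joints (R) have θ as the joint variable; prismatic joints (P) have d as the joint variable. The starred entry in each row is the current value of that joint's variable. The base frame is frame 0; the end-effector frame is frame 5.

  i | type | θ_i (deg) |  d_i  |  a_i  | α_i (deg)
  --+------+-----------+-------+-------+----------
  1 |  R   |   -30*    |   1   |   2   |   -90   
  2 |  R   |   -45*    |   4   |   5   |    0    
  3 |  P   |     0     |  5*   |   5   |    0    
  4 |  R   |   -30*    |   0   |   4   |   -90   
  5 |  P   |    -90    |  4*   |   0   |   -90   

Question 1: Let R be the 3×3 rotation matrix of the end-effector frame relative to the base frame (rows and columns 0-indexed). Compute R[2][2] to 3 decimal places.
End-effector z-axis (col 2 of R) = (0.2241,-0.1294,0.9659)
R[2][2] = 0.9659

0.966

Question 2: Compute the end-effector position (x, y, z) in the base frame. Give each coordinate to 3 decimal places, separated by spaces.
16.598 0.809 10.899

after link 1: o_1 = (1.7321, -1.0000, 1.0000)
after link 2: o_2 = (6.7939, 0.6963, 4.5355)
after link 3: o_3 = (12.3558, 3.2587, 8.0711)
after link 4: o_4 = (13.2524, 2.7411, 11.9348)
after link 5: o_5 = (16.5984, 0.8092, 10.8995)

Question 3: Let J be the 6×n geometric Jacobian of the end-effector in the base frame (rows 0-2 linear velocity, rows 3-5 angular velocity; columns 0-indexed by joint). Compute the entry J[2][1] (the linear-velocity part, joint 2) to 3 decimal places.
-11.970

axis z_1 = (0.5000,0.8660,0.0000); lever o_n−o_1 = (14.8664,1.8092,9.8995)
cross product → J_v[:, 1] = (8.5732,-4.9497,-11.9700)
J_ω[:, 1] = z_1
entry J[2][1] = -11.9700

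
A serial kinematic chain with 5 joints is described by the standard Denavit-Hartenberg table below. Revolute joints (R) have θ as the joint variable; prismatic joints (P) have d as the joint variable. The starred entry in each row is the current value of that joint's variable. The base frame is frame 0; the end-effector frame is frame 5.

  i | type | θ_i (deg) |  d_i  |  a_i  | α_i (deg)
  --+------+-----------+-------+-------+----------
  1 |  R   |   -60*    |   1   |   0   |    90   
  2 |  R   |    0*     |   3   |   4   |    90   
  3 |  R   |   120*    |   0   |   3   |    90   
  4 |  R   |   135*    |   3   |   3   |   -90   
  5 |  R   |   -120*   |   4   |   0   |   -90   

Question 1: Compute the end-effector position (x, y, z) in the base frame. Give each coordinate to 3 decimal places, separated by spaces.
after link 1: o_1 = (0.0000, 0.0000, 1.0000)
after link 2: o_2 = (-0.5981, -4.9641, 1.0000)
after link 3: o_3 = (-3.5981, -4.9641, 1.0000)
after link 4: o_4 = (-1.4768, -7.9641, -1.1213)
after link 5: o_5 = (1.3517, -7.9641, 1.7071)

1.352 -7.964 1.707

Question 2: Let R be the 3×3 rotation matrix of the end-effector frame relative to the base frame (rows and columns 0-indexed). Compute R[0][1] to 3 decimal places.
-0.707

End-effector y-axis (col 1 of R) = (-0.7071,-0.0000,-0.7071)
R[0][1] = -0.7071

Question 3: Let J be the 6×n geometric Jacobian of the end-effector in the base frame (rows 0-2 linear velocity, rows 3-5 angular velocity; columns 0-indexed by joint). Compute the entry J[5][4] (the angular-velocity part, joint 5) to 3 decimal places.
0.707

axis z_4 = (0.7071,0.0000,0.7071); lever o_n−o_4 = (2.8284,0.0000,2.8284)
cross product → J_v[:, 4] = (-0.0000,0.0000,0.0000)
J_ω[:, 4] = z_4
entry J[5][4] = 0.7071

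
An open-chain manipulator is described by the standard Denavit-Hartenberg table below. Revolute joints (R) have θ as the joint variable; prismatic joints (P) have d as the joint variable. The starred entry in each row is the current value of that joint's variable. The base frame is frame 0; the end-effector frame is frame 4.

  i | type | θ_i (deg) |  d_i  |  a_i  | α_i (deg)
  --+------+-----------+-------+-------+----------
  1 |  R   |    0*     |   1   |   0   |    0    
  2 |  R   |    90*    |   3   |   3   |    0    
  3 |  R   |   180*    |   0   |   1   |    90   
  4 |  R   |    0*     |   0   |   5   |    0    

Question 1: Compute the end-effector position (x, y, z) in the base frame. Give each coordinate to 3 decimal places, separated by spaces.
-0.000 -3.000 4.000

after link 1: o_1 = (0.0000, 0.0000, 1.0000)
after link 2: o_2 = (0.0000, 3.0000, 4.0000)
after link 3: o_3 = (-0.0000, 2.0000, 4.0000)
after link 4: o_4 = (-0.0000, -3.0000, 4.0000)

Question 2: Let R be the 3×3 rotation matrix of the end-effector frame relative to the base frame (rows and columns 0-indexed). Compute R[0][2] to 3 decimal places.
End-effector z-axis (col 2 of R) = (-1.0000,0.0000,0.0000)
R[0][2] = -1.0000

-1.000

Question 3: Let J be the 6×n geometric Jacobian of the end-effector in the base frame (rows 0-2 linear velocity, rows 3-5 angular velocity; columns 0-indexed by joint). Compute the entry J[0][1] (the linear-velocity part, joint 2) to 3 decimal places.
3.000

axis z_1 = (0.0000,0.0000,1.0000); lever o_n−o_1 = (-0.0000,-3.0000,3.0000)
cross product → J_v[:, 1] = (3.0000,-0.0000,0.0000)
J_ω[:, 1] = z_1
entry J[0][1] = 3.0000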